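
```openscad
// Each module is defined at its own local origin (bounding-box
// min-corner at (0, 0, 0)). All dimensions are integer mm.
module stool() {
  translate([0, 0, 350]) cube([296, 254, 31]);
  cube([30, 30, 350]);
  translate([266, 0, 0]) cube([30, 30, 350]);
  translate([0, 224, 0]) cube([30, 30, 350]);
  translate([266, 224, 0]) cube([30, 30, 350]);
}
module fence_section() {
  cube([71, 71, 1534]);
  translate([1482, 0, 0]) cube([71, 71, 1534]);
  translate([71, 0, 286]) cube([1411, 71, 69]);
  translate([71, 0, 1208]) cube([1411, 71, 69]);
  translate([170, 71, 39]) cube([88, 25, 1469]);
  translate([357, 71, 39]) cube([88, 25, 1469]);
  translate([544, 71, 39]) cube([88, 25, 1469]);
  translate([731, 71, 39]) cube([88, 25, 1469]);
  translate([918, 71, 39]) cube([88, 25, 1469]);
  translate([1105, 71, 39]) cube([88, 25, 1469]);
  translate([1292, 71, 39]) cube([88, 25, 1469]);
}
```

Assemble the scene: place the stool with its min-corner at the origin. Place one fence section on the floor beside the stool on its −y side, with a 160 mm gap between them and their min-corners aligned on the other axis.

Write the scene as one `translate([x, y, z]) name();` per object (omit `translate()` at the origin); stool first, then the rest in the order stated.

stool();
translate([0, -256, 0]) fence_section();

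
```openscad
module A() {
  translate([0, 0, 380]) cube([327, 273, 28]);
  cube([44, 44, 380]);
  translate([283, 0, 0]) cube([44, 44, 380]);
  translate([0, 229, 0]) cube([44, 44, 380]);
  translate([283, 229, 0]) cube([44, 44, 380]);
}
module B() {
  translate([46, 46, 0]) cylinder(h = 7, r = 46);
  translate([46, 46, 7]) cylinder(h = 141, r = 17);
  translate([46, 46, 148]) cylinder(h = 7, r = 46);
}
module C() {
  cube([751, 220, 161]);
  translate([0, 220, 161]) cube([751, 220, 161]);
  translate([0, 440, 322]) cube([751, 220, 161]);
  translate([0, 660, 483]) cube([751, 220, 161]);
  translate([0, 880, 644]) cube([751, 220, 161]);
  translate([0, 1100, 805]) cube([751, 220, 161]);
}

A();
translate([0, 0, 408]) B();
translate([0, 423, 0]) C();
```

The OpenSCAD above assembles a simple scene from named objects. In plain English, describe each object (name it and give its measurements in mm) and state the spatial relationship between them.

A is a four-legged stool. The seat is 327×273 mm, 28 mm thick, top at z = 408 mm. It stands on four square legs, each 44×44 mm in cross-section, from z = 0 to the seat underside, each flush with a corner of the seat.

B is a spool: two coaxial disc flanges of radius 46 mm and thickness 7 mm, joined by a core cylinder of radius 17 mm and height 141 mm. The lower flange rests on z = 0 and the three cylinders share a vertical axis.

C is a straight staircase of 6 solid steps. Each step is 751 mm wide (x), 220 mm deep (y, the going) and 161 mm tall (the rise). The first step rests on the floor; each subsequent step sits one going further in +y and one rise higher in +z, directly behind and above the previous step with no overlap.

The spool is on top of the stool. The staircase is on the floor beside the stool on its +y side.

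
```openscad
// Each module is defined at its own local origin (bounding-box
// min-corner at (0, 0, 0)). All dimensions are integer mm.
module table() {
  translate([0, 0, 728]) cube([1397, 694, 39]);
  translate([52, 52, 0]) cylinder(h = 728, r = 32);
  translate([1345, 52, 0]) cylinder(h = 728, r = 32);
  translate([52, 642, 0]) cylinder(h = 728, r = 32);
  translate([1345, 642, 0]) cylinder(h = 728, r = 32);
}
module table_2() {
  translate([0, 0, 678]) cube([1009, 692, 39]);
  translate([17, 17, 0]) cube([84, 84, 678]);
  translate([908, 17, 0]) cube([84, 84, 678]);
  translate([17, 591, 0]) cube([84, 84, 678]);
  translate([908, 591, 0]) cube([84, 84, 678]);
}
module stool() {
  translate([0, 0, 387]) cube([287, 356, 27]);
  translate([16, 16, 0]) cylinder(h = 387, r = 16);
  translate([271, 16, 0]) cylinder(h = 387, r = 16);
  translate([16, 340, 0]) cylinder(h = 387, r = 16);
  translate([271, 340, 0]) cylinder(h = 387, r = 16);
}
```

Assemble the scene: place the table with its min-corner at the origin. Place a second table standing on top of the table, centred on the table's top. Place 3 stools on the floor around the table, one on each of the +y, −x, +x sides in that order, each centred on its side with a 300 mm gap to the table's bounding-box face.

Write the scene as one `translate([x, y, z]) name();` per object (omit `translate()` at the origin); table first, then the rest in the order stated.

table();
translate([194, 1, 767]) table_2();
translate([555, 994, 0]) stool();
translate([-587, 169, 0]) stool();
translate([1697, 169, 0]) stool();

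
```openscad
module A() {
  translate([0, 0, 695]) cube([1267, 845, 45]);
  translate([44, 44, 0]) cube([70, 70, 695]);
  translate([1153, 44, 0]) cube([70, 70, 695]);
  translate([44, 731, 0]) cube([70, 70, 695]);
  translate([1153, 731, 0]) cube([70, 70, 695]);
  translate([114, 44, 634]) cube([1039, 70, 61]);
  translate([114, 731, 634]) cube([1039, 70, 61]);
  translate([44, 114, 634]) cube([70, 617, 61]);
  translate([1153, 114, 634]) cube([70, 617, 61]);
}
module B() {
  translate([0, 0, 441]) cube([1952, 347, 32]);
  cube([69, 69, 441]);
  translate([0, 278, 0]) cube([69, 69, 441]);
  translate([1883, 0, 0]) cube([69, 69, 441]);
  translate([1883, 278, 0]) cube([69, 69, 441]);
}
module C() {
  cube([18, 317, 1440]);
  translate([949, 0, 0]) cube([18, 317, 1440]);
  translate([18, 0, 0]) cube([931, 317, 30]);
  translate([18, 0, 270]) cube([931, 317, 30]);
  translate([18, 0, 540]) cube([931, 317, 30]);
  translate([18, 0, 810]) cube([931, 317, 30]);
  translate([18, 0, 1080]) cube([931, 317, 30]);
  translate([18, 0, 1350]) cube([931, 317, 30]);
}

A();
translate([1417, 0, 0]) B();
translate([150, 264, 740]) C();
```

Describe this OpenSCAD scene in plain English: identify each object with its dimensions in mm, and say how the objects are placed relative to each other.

A is a rectangular dining table. The top is 1267×845×45 mm with its upper surface at z = 740 mm. It stands on four 70×70 mm square legs, each inset 44 mm from the nearest pair of top edges, running from the floor to the underside of the top. Four apron rails, 70 mm thick and 61 mm tall, run between adjacent legs with their top edges flush with the underside of the top and their outer faces flush with the legs' outer faces.

B is a bench: a 1952×347 mm seat slab, 32 mm thick, top at z = 473 mm, on four 69×69 mm square legs flush with the seat corners and standing on z = 0.

C is a bookshelf 967 mm wide overall, 317 mm deep and 1440 mm tall. The two sides are 18 mm thick vertical panels. 6 horizontal shelves of 30 mm thickness span between the inner faces of the sides; the lowest shelf sits on the floor and shelves are stacked with a clear vertical gap of 240 mm between each pair.

The bench is on the floor beside the table on its +x side. The bookshelf is on top of the table, centred.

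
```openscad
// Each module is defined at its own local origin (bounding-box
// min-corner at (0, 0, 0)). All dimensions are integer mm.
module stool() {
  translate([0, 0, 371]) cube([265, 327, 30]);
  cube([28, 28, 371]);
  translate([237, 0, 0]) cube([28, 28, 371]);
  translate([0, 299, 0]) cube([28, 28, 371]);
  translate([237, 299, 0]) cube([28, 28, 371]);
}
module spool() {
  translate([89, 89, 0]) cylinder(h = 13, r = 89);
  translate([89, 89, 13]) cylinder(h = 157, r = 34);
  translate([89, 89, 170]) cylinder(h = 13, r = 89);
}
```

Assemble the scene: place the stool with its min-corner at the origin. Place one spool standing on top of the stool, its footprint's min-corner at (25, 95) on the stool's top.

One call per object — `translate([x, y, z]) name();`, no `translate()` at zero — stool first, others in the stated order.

stool();
translate([25, 95, 401]) spool();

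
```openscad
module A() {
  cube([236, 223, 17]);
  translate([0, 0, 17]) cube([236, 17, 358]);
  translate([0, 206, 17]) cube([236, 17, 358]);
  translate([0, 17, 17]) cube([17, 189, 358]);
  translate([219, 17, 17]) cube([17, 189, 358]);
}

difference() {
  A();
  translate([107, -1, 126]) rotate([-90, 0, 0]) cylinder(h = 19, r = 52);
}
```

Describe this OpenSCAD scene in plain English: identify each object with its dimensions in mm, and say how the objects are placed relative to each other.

A is an open-topped rectangular box: outside dimensions 236×223×375 mm, with a uniform wall and base thickness of 17 mm. The base is a full 236×223 slab on the floor; four walls sit on top of the base. The front and back walls (the −y and +y sides) span the full width; the two side walls fit between them.

The open box has a circular hole of radius 52 mm through its front wall, centred at (x = 107, z = 126).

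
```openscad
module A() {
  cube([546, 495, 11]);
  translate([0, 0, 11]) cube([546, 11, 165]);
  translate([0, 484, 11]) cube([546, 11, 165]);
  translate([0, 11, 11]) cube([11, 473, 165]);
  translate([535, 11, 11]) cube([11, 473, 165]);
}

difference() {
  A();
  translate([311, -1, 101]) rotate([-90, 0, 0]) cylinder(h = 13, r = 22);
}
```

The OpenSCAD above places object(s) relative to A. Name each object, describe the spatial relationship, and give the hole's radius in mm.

A is an open box. The open box has a circular hole through its front wall. The hole's radius is 22 mm.

The subtracted cylinder has r = 22 mm.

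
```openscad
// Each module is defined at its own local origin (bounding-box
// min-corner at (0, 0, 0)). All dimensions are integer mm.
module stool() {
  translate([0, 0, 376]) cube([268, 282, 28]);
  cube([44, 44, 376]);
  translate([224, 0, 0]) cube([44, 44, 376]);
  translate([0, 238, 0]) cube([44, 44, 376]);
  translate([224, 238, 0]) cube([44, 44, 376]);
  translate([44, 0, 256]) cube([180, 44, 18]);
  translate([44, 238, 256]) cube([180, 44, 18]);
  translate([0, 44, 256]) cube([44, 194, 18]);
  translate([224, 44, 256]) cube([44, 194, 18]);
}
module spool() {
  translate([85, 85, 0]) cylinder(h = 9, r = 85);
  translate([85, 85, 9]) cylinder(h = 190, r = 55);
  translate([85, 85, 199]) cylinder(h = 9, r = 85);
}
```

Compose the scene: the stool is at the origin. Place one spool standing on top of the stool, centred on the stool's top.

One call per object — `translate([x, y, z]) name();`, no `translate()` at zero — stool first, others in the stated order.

stool();
translate([49, 56, 404]) spool();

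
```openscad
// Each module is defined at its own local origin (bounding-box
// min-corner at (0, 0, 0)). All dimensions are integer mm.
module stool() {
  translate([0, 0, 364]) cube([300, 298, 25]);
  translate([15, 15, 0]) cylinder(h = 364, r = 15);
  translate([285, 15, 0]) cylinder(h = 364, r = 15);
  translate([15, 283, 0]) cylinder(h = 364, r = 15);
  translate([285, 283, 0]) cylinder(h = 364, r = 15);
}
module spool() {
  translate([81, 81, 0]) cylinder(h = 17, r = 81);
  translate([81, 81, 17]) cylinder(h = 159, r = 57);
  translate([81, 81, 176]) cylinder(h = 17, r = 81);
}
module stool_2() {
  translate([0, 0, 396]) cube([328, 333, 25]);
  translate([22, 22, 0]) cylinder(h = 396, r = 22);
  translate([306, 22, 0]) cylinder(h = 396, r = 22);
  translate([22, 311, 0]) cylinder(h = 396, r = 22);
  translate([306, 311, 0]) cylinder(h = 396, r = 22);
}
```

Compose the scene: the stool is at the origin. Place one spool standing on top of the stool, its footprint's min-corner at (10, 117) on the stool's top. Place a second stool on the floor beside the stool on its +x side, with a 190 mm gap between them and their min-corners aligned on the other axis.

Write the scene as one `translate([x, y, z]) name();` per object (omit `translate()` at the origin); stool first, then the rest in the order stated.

stool();
translate([10, 117, 389]) spool();
translate([490, 0, 0]) stool_2();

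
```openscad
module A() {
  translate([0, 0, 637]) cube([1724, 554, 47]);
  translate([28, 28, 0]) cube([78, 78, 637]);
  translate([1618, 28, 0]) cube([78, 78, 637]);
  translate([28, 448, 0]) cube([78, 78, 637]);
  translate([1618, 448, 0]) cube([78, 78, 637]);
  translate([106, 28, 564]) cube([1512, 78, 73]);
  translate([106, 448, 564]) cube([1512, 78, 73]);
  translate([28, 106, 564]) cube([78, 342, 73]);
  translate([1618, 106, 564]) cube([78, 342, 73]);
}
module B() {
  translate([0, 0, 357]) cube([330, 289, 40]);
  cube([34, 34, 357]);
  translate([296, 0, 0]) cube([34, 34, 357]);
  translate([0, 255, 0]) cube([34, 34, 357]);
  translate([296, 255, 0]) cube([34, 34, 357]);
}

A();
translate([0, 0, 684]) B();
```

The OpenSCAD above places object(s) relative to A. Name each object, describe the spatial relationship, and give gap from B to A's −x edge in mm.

The stool's min-x is at 0; the table's min-x is 0; gap = 0 mm.

A is a table. B is a stool. The stool is on top of the table. The gap from the stool to the table's −x edge is 0 mm.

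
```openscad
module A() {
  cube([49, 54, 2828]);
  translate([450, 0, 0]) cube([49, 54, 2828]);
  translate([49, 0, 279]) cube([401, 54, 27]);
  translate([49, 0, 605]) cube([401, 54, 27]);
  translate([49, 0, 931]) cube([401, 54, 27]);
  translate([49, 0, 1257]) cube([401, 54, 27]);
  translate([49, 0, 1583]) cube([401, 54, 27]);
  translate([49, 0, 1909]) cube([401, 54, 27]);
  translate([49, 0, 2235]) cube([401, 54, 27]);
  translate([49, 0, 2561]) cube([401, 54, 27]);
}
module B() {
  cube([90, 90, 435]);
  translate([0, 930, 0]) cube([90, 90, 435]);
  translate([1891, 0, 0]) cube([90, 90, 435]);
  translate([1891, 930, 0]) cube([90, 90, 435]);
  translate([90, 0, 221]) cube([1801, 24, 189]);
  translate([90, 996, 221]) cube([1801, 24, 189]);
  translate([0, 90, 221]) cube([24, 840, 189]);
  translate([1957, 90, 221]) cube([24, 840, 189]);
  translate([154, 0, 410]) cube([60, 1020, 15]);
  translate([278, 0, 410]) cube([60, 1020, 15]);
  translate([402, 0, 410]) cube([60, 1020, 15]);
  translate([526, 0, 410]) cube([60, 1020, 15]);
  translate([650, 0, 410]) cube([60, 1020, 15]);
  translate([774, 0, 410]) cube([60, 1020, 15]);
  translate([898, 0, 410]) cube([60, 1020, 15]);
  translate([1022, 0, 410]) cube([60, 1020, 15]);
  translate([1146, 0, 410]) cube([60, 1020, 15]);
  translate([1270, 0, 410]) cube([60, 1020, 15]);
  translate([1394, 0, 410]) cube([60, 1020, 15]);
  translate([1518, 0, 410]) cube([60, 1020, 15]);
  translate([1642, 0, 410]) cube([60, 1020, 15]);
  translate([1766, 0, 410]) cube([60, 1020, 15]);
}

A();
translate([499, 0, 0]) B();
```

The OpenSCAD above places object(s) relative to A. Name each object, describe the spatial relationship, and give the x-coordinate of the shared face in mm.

The ladder's +x face and the bed frame's −x face are both at x = 499 mm.

A is a ladder. B is a bed frame. The bed frame is against the ladder's +x side, with their −y faces flush. The x-coordinate of the shared face is 499 mm.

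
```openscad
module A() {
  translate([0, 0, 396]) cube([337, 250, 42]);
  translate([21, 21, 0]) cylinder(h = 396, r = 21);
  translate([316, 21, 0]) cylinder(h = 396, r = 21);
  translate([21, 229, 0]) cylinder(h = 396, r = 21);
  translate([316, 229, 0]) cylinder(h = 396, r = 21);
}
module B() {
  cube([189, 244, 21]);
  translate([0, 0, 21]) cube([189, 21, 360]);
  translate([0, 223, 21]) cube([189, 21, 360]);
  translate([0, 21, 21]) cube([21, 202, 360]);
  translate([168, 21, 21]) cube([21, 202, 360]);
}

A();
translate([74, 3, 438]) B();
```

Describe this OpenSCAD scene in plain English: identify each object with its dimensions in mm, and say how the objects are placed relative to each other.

A is a four-legged stool. The seat is a 337×250×42 mm slab whose top surface is at z = 438 mm; four round legs, each 42 mm in diameter, run from the floor (z = 0) to the underside of the seat, each leg's axis is inset half a diameter from the nearest pair of seat edges (so the leg's bounding box is flush with the corner).

B is an open-topped rectangular box: outside dimensions 189×244×381 mm, with a uniform wall and base thickness of 21 mm. The base is a full 189×244 slab on the floor; four walls sit on top of the base. The front and back walls (the −y and +y sides) span the full width; the two side walls fit between them.

The open box is on top of the stool, centred.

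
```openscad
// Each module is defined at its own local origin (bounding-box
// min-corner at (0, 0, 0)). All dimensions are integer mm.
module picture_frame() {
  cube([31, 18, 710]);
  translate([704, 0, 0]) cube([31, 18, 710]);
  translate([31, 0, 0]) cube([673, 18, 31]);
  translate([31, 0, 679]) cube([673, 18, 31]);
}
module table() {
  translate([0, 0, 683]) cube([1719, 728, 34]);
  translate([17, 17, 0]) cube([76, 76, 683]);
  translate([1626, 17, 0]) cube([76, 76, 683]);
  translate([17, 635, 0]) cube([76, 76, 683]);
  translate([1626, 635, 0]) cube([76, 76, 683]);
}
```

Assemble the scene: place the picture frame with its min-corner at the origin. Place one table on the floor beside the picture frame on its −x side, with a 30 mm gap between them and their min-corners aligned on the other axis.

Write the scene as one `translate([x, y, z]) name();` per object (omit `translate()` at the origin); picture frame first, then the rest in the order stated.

picture_frame();
translate([-1749, 0, 0]) table();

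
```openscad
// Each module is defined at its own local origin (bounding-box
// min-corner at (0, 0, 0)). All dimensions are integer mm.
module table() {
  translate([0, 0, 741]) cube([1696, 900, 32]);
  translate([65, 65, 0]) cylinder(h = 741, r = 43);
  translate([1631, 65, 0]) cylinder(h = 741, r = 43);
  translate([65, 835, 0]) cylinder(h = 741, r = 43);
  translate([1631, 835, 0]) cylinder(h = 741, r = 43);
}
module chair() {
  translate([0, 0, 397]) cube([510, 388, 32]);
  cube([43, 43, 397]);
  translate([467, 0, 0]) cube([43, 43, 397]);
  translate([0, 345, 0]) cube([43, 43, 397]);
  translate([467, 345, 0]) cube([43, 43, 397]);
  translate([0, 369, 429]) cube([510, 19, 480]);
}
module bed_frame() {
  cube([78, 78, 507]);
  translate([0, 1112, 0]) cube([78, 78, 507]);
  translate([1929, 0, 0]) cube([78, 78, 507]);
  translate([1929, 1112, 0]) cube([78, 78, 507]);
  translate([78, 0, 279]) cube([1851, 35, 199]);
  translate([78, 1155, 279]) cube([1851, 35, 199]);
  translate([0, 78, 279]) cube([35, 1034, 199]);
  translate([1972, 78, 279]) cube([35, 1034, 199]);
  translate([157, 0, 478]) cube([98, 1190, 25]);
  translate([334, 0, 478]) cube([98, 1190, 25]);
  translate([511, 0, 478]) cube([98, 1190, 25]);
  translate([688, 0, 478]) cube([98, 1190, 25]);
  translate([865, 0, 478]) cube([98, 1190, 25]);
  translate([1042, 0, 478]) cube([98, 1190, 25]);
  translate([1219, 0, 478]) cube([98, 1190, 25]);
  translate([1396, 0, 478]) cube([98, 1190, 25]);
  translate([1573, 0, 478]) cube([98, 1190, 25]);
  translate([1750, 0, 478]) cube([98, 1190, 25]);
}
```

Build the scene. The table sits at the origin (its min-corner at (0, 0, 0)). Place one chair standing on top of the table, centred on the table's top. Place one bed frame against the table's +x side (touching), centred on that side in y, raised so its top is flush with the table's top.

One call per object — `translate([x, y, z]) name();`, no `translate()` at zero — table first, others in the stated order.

table();
translate([593, 256, 773]) chair();
translate([1696, -145, 266]) bed_frame();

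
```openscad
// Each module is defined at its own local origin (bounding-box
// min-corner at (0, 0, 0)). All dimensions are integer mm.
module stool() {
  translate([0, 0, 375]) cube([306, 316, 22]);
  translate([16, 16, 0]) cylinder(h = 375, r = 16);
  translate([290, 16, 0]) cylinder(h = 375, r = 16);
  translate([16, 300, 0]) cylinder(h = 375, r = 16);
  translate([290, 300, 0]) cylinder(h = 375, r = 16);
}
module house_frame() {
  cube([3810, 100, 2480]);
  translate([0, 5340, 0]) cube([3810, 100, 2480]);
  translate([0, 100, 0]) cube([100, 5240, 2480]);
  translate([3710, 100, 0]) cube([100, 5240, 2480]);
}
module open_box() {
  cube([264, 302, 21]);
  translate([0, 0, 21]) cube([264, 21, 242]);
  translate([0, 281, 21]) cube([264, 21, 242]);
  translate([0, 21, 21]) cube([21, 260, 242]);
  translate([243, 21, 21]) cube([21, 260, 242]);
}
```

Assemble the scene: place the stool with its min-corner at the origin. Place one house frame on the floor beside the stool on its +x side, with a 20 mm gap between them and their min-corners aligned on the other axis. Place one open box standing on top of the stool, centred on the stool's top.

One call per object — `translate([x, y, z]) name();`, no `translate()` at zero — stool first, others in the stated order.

stool();
translate([326, 0, 0]) house_frame();
translate([21, 7, 397]) open_box();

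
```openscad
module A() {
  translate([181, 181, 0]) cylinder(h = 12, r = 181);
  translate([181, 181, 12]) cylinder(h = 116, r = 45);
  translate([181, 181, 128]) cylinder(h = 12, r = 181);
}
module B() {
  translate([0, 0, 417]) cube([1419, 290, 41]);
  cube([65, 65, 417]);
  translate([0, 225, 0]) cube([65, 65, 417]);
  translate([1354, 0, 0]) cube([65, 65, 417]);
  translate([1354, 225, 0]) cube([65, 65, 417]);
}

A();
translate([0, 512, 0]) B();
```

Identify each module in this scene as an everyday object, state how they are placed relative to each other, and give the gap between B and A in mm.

A is a spool. B is a bench. The bench is on the floor beside the spool on its +y side. The gap between the bench and the spool is 150 mm.

The bench's nearest face is 150 mm from the spool's +y face.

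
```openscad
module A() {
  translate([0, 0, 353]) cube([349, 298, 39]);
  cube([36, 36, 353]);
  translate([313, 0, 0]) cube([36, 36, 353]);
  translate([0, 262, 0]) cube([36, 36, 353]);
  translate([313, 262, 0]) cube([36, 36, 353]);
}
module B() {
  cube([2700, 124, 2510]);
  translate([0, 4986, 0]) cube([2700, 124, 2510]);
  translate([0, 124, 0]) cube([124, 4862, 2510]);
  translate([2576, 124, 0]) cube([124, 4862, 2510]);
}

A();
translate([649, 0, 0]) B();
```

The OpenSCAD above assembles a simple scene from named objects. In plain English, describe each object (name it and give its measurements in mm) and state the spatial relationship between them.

A is a simple wooden stool: a rectangular seat 349 mm (x) by 298 mm (y), 39 mm thick, top face at z = 392 mm, on four square legs, each 36×36 mm in cross-section. The legs rest on z = 0, each flush with a corner of the seat.

B is a box-shaped house frame (walls only): outside footprint 2700×5110 mm, wall height 2510 mm, wall thickness 124 mm. The two y-facing walls run the full x-width; the two x-facing walls fit between the inner faces of the y-facing walls.

The house frame is on the floor beside the stool on its +x side.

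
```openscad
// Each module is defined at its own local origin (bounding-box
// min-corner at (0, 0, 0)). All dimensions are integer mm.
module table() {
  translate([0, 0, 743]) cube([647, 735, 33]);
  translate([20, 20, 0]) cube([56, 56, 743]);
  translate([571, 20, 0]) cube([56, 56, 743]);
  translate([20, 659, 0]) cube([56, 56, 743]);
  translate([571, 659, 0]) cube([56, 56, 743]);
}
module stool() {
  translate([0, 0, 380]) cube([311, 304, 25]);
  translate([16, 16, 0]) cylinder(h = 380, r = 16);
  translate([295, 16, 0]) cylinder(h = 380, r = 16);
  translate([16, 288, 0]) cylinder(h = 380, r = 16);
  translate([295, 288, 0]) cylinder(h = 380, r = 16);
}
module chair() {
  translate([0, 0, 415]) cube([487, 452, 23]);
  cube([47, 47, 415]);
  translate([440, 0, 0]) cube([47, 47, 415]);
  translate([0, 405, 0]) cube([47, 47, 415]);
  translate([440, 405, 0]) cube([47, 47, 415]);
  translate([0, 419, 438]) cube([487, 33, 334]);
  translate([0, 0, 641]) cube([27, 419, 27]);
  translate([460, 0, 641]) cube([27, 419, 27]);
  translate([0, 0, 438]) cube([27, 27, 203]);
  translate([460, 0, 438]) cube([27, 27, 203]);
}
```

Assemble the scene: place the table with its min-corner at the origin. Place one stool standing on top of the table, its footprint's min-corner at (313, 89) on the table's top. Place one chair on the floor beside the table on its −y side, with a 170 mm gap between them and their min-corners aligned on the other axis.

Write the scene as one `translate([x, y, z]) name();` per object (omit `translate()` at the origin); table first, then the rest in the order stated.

table();
translate([313, 89, 776]) stool();
translate([0, -622, 0]) chair();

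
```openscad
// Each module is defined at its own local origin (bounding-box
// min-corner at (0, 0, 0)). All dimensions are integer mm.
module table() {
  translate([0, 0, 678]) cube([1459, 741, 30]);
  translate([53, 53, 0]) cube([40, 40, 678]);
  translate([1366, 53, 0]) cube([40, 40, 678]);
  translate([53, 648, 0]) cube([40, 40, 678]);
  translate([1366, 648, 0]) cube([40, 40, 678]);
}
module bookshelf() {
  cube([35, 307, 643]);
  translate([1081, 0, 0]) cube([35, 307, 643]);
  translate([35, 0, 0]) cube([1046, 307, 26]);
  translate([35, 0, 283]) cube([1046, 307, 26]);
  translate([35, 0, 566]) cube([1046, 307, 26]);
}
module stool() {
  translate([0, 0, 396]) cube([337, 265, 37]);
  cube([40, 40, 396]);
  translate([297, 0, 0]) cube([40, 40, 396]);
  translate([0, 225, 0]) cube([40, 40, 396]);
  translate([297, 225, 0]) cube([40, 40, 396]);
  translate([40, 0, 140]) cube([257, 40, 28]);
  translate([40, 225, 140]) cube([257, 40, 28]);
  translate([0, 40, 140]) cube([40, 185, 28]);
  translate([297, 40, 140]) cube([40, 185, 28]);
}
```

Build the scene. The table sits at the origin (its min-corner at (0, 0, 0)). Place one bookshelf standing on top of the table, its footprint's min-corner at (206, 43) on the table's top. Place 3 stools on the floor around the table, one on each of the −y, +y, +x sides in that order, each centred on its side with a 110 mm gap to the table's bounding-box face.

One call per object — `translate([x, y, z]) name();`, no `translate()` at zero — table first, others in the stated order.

table();
translate([206, 43, 708]) bookshelf();
translate([561, -375, 0]) stool();
translate([561, 851, 0]) stool();
translate([1569, 238, 0]) stool();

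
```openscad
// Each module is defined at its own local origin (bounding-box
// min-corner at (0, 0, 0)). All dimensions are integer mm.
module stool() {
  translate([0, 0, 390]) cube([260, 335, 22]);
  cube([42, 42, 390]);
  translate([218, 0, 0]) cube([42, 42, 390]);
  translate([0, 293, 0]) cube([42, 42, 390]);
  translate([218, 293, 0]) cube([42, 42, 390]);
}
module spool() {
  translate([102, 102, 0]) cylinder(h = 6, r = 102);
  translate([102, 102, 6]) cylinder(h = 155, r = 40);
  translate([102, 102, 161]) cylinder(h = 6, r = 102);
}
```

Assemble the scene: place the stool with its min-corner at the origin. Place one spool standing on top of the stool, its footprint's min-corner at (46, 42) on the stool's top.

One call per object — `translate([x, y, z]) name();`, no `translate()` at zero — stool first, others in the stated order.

stool();
translate([46, 42, 412]) spool();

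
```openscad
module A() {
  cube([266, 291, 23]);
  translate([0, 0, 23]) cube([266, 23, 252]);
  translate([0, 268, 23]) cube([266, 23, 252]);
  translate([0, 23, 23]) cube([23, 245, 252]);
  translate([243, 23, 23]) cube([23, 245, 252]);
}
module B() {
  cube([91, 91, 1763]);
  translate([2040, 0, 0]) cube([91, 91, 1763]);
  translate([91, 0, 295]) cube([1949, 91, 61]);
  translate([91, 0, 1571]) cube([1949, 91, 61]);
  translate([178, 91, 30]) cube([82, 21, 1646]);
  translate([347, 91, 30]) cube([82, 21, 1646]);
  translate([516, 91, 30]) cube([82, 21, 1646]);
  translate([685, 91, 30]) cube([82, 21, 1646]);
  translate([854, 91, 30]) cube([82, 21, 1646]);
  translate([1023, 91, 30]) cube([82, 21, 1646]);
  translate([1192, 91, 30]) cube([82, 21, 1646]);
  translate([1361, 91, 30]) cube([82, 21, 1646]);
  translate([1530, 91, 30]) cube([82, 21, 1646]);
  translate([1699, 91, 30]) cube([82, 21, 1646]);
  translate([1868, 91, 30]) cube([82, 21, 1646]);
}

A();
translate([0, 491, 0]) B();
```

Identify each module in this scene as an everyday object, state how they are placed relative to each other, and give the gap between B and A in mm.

The fence section's nearest face is 200 mm from the open box's +y face.

A is an open box. B is a fence section. The fence section is on the floor beside the open box on its +y side. The gap between the fence section and the open box is 200 mm.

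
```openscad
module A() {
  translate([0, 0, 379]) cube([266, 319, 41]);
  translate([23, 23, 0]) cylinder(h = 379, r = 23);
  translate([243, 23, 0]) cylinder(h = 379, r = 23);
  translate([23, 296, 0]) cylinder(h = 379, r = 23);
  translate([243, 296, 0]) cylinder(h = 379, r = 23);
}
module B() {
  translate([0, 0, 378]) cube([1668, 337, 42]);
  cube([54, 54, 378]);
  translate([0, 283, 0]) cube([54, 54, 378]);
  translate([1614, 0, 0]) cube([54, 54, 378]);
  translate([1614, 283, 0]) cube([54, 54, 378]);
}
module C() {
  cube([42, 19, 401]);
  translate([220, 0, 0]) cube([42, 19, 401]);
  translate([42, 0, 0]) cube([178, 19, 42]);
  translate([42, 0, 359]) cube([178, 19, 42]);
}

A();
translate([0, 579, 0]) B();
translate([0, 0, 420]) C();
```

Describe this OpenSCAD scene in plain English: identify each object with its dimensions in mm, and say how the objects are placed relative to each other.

A is a simple wooden stool: a rectangular seat 266 mm (x) by 319 mm (y), 41 mm thick, top face at z = 420 mm, on four round legs, each 46 mm in diameter. The legs rest on z = 0, each leg's axis is inset half a diameter from the nearest pair of seat edges (so the leg's bounding box is flush with the corner).

B is a bench: a 1668×337 mm seat slab, 42 mm thick, top at z = 420 mm, on four 54×54 mm square legs flush with the seat corners and standing on z = 0.

C is a picture frame with a 178×317 mm rectangular opening (x by z) and a uniform 42 mm border on every side. Frame depth is 19 mm along y. It is built from two vertical stiles running the full outside height and two horizontal rails spanning the gap between the stiles.

The bench is on the floor beside the stool on its +y side. The picture frame is on top of the stool.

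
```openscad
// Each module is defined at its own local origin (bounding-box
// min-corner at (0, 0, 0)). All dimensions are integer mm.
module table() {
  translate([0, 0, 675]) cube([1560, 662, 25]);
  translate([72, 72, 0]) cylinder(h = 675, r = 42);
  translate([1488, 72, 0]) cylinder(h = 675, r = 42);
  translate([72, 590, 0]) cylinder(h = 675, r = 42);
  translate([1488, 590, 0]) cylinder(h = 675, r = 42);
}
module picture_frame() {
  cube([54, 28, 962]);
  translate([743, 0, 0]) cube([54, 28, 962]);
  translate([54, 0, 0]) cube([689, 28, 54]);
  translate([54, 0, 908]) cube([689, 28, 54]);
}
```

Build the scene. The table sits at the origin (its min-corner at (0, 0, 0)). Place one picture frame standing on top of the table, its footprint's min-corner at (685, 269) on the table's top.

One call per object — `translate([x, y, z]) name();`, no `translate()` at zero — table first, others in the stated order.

table();
translate([685, 269, 700]) picture_frame();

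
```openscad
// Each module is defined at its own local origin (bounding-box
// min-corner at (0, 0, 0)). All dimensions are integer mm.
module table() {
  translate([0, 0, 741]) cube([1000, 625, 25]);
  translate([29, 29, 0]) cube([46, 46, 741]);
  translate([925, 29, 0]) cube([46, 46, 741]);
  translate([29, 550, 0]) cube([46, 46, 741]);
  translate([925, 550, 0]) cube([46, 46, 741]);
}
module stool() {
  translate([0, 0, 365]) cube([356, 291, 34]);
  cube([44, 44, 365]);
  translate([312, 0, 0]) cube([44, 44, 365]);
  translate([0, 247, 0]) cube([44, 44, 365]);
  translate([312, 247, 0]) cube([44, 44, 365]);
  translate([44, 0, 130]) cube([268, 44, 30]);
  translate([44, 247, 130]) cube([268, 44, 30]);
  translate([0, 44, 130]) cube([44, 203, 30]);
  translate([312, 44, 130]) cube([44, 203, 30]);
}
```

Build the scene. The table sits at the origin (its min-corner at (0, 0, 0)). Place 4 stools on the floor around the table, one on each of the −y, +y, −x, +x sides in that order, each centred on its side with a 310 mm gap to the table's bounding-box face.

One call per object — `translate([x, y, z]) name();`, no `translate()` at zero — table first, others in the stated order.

table();
translate([322, -601, 0]) stool();
translate([322, 935, 0]) stool();
translate([-666, 167, 0]) stool();
translate([1310, 167, 0]) stool();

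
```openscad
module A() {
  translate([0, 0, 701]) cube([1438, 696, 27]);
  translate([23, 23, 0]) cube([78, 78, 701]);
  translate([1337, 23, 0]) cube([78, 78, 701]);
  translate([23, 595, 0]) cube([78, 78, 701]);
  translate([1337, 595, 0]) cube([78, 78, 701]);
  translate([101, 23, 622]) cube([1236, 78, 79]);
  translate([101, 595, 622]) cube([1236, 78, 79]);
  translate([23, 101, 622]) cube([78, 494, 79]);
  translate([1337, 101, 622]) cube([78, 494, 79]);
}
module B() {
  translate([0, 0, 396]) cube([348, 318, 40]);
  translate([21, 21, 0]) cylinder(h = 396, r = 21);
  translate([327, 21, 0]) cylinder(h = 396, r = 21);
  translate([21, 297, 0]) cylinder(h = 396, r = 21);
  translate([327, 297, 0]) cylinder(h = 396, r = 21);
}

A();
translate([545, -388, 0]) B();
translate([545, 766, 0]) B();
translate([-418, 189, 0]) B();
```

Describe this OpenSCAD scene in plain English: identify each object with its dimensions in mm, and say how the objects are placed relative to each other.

A is a table with a 1438×696 mm rectangular top, 27 mm thick, top surface at z = 728 mm, supported by four 78×78 mm square legs, each inset 23 mm from the nearest pair of top edges, running from the floor. Four apron rails, 78 mm thick and 79 mm tall, run between adjacent legs with their top edges flush with the underside of the top and their outer faces flush with the legs' outer faces.

B is a four-legged stool. The seat is 348×318 mm, 40 mm thick, top at z = 436 mm. It stands on four round legs, each 42 mm in diameter, from z = 0 to the seat underside, each leg's axis is inset half a diameter from the nearest pair of seat edges (so the leg's bounding box is flush with the corner).

Three stools sit around the table at the −y, +y, −x sides.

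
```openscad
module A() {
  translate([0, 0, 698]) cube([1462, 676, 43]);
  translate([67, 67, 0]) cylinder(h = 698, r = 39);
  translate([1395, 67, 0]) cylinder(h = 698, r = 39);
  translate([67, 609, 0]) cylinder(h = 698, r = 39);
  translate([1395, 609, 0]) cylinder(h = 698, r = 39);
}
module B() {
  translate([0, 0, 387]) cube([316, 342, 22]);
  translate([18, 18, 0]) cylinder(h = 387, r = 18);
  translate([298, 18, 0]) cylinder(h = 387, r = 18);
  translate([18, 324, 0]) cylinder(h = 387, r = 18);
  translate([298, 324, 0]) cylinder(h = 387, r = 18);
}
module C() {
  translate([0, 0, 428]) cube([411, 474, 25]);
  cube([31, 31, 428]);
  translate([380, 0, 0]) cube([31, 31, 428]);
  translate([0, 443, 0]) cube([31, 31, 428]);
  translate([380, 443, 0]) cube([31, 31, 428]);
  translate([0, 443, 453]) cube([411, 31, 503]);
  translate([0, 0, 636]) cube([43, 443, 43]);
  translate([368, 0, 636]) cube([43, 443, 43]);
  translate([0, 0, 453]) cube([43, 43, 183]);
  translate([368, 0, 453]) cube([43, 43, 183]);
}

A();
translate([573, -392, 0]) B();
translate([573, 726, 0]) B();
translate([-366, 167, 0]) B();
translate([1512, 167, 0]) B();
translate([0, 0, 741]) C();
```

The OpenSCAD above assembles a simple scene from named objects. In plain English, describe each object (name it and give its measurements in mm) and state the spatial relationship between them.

A is a table: top 1462 mm (x) × 676 mm (y), 43 mm thick, upper face at z = 741 mm, on four round legs of 78 mm diameter, each leg's bounding box inset 28 mm from the nearest pair of top edges, running from z = 0 to the bottom of the top.

B is a four-legged stool. The seat is 316×342 mm, 22 mm thick, top at z = 409 mm. It stands on four round legs, each 36 mm in diameter, from z = 0 to the seat underside, each leg's axis is inset half a diameter from the nearest pair of seat edges (so the leg's bounding box is flush with the corner).

C is a chair: 411×474 mm seat, 25 mm thick, top at z = 453 mm, on four 31 mm square corner legs flush with the seat edges. A 31 mm thick backrest slab spans the full seat width, extending 503 mm above the seat top, its back face flush with the seat's +y edge. Two armrests of 43×43 mm section run along each side from the seat's front edge to the front of the backrest, top faces 226 mm above the seat top and outer faces flush with the seat's x-edges; a 43×43 mm post under the front of each armrest stands on the seat at the front corner.

Four stools sit around the table at the −y, +y, −x, +x sides. The chair is on top of the table.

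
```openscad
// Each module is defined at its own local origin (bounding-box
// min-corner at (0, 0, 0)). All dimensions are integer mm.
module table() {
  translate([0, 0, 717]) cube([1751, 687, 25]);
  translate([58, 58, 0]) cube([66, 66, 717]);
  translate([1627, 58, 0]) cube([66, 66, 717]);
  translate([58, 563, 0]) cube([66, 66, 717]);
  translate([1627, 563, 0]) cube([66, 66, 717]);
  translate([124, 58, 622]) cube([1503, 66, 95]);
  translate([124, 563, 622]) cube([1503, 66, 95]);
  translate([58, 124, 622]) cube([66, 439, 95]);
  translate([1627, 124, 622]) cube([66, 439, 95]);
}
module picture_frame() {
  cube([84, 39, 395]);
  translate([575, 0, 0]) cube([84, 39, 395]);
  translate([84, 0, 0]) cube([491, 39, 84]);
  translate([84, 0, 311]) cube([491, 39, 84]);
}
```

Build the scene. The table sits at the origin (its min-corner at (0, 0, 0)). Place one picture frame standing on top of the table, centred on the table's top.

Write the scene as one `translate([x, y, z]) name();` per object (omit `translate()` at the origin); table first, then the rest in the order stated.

table();
translate([546, 324, 742]) picture_frame();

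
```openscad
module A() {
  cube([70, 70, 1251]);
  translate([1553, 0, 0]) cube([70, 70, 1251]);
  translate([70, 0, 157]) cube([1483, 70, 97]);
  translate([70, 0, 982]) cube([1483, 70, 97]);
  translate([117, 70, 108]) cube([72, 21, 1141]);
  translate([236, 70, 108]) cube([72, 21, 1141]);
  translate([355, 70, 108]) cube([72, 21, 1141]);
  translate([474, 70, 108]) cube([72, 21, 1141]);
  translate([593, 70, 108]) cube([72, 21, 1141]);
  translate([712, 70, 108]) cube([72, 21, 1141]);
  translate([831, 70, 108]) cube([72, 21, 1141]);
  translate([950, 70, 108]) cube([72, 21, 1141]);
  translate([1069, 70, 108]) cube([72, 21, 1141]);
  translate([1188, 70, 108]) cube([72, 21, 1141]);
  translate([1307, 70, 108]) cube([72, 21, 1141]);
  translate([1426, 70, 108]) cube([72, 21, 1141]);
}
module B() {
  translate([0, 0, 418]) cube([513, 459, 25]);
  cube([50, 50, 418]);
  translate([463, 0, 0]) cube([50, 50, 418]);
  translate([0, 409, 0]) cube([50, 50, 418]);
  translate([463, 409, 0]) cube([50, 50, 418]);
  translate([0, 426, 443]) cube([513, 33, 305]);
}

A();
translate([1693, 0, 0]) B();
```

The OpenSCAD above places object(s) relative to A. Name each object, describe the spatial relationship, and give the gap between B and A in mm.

A is a fence section. B is a chair. The chair is on the floor beside the fence section on its +x side. The gap between the chair and the fence section is 70 mm.

The chair's nearest face is 70 mm from the fence section's +x face.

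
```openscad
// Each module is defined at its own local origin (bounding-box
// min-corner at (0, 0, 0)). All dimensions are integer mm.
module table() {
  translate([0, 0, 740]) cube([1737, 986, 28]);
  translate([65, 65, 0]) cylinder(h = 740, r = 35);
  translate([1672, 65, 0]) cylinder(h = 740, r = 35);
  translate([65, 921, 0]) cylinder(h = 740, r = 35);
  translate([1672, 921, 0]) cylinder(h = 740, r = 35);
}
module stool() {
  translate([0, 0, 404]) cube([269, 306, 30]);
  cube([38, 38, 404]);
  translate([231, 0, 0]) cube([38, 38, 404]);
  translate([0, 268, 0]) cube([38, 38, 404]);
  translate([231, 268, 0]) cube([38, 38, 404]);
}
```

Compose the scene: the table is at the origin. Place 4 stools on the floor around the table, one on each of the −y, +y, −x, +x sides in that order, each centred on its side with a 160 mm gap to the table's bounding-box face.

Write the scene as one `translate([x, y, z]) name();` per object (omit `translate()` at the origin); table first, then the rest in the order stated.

table();
translate([734, -466, 0]) stool();
translate([734, 1146, 0]) stool();
translate([-429, 340, 0]) stool();
translate([1897, 340, 0]) stool();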